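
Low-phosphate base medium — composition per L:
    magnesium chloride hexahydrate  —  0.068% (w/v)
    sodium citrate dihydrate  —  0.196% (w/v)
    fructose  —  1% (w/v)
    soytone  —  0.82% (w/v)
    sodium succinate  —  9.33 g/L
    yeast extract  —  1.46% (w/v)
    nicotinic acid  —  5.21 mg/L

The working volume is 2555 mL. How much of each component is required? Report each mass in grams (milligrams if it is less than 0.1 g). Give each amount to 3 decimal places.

Working volume: 2555 mL = 2.555 L.
magnesium chloride hexahydrate: 0.068% w/v = 0.68 g/L → 0.68 × 2.555 L = 1.737 g
sodium citrate dihydrate: 0.196 g per 100 mL × 2555 mL ÷ 100 = 5.008 g
fructose: 1% w/v = 10 g/L → 10 × 2.555 L = 25.550 g
soytone: 0.82 g per 100 mL × 2555 mL ÷ 100 = 20.951 g
sodium succinate: 9.33 g/L × 2.555 L = 23.838 g
yeast extract: 1.46% w/v = 14.6 g/L → 14.6 × 2.555 L = 37.303 g
nicotinic acid: 5.21 mg/L × 2.555 L = 13.312 mg

magnesium chloride hexahydrate 1.737 g; sodium citrate dihydrate 5.008 g; fructose 25.550 g; soytone 20.951 g; sodium succinate 23.838 g; yeast extract 37.303 g; nicotinic acid 13.312 mg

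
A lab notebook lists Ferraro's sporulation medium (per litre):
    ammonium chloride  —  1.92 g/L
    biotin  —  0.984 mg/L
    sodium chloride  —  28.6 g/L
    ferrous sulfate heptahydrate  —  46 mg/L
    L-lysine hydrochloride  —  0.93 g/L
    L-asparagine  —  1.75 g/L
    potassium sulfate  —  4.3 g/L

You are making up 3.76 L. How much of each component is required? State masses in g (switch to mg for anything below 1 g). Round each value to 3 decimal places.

Scale factor relative to 1 L: 3.76.
ammonium chloride: 1.92 g/L × 3.76 L = 7.219 g
biotin: 0.984 mg/L × 3.76 L = 3.700 mg
sodium chloride: 28.6 g/L × 3.76 L = 107.536 g
ferrous sulfate heptahydrate: 46 mg/L × 3.76 L = 172.960 mg
L-lysine hydrochloride: 0.93 g/L × 3.76 L = 3.497 g
L-asparagine: 1.75 g/L × 3.76 L = 6.580 g
potassium sulfate: 4.3 g/L × 3.76 L = 16.168 g

ammonium chloride 7.219 g; biotin 3.700 mg; sodium chloride 107.536 g; ferrous sulfate heptahydrate 172.960 mg; L-lysine hydrochloride 3.497 g; L-asparagine 6.580 g; potassium sulfate 16.168 g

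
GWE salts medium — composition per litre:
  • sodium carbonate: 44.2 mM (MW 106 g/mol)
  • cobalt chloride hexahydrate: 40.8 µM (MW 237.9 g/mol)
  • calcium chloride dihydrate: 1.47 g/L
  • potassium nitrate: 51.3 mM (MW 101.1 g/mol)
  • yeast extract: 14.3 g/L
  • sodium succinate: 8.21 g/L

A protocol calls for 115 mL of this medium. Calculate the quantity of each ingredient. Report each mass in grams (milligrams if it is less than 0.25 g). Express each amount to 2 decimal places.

Working volume: 115 mL = 0.115 L.
sodium carbonate: 44.2 mmol/L × 106 g/mol × 0.115 L ÷ 1000 = 0.54 g
cobalt chloride hexahydrate: 40.8 µmol/L × 237.9 g/mol × 0.115 L ÷ 1000 = 1.12 mg
calcium chloride dihydrate: 1.47 g/L × 0.115 L = 0.16905 g = 169.05 mg
potassium nitrate: 51.3 mmol/L × 101.1 g/mol × 0.115 L ÷ 1000 = 0.60 g
yeast extract: 14.3 g/L × 0.115 L = 1.64 g
sodium succinate: 8.21 g/L × 0.115 L = 0.94 g

sodium carbonate 0.54 g; cobalt chloride hexahydrate 1.12 mg; calcium chloride dihydrate 169.05 mg; potassium nitrate 0.60 g; yeast extract 1.64 g; sodium succinate 0.94 g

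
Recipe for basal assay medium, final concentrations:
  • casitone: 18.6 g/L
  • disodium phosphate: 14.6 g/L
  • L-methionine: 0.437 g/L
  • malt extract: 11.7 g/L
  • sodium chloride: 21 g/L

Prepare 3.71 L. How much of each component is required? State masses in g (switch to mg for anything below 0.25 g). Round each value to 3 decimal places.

Working volume: 3.71 L.
casitone: 18.6 g/L × 3.71 L = 69.006 g
disodium phosphate: 14.6 g/L × 3.71 L = 54.166 g
L-methionine: 0.437 g/L × 3.71 L = 1.621 g
malt extract: 11.7 g/L × 3.71 L = 43.407 g
sodium chloride: 21 g/L × 3.71 L = 77.910 g

casitone 69.006 g; disodium phosphate 54.166 g; L-methionine 1.621 g; malt extract 43.407 g; sodium chloride 77.910 g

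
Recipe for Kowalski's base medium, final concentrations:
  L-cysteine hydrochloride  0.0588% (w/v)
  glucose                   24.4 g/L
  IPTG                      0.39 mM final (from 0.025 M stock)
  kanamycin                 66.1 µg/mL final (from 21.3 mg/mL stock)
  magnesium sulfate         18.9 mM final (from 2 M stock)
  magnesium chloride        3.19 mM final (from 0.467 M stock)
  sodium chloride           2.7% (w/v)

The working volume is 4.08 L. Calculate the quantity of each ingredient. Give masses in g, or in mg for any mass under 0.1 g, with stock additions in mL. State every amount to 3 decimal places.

Working volume: 4.08 L.
L-cysteine hydrochloride: 0.0588% w/v = 0.588 g/L → 0.588 × 4.08 L = 2.399 g
glucose: 24.4 g/L × 4.08 L = 99.552 g
IPTG: C1V1 = C2V2 → 0.39 mM × 4080 mL ÷ 25 mM = 63.648 mL
kanamycin: C1V1 = C2V2 → 66.1 µg/mL × 4080 mL ÷ 21300 µg/mL = 12.661 mL
magnesium sulfate: C1V1 = C2V2 → 18.9 mM × 4080 mL ÷ 2000 mM = 38.556 mL
magnesium chloride: C1V1 = C2V2 → 3.19 mM × 4080 mL ÷ 467 mM = 27.870 mL
sodium chloride: 2.7 g per 100 mL × 4080 mL ÷ 100 = 110.160 g

L-cysteine hydrochloride 2.399 g; glucose 99.552 g; IPTG 63.648 mL; kanamycin 12.661 mL; magnesium sulfate 38.556 mL; magnesium chloride 27.870 mL; sodium chloride 110.160 g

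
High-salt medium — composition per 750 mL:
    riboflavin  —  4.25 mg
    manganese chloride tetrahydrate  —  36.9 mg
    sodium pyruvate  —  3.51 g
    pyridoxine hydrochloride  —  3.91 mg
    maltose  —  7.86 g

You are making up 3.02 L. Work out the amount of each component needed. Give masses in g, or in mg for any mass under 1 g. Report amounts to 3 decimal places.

riboflavin 17.113 mg; manganese chloride tetrahydrate 148.584 mg; sodium pyruvate 14.134 g; pyridoxine hydrochloride 15.744 mg; maltose 31.650 g

Ratio of target to recipe volume: 3020 / 750 = 4.02667.
riboflavin: 4.25 mg × (3020 mL / 750 mL) = 17.113 mg
manganese chloride tetrahydrate: 36.9 mg × (3020 mL / 750 mL) = 148.584 mg
sodium pyruvate: 3.51 g × (3020 mL / 750 mL) = 14.134 g
pyridoxine hydrochloride: 3.91 mg × (3020 mL / 750 mL) = 15.744 mg
maltose: 7.86 g × (3020 mL / 750 mL) = 31.650 g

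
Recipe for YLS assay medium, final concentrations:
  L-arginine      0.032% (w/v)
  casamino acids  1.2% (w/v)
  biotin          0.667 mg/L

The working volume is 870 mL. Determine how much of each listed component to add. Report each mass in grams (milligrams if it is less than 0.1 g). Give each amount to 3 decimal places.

Scale factor relative to 1 L: 0.87.
L-arginine: 0.032 g per 100 mL × 870 mL ÷ 100 = 0.278 g
casamino acids: 1.2 g per 100 mL × 870 mL ÷ 100 = 10.440 g
biotin: 0.667 mg/L × 0.87 L = 0.580 mg

L-arginine 0.278 g; casamino acids 10.440 g; biotin 0.580 mg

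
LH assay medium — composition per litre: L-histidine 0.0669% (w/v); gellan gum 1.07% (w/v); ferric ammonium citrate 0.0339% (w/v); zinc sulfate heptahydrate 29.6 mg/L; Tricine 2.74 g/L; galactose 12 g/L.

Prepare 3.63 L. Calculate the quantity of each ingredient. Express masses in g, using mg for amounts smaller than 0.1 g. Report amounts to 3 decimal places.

L-histidine 2.428 g; gellan gum 38.841 g; ferric ammonium citrate 1.231 g; zinc sulfate heptahydrate 0.107 g; Tricine 9.946 g; galactose 43.560 g

Working volume: 3.63 L.
L-histidine: 0.0669% w/v = 0.669 g/L → 0.669 × 3.63 L = 2.428 g
gellan gum: 1.07 g per 100 mL × 3630 mL ÷ 100 = 38.841 g
ferric ammonium citrate: 0.0339% w/v = 0.339 g/L → 0.339 × 3.63 L = 1.231 g
zinc sulfate heptahydrate: 29.6 mg/L × 3.63 L = 107.448 mg = 0.107 g
Tricine: 2.74 g/L × 3.63 L = 9.946 g
galactose: 12 g/L × 3.63 L = 43.560 g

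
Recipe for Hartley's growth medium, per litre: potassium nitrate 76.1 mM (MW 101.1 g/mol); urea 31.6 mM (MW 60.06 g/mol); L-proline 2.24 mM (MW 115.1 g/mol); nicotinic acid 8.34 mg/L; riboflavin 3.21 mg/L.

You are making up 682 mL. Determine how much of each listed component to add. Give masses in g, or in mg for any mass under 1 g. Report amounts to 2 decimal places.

Working volume: 682 mL = 0.682 L.
potassium nitrate: 76.1 mmol/L × 101.1 g/mol × 0.682 L ÷ 1000 = 5.25 g
urea: 31.6 mmol/L × 60.06 g/mol × 0.682 L ÷ 1000 = 1.29 g
L-proline: 2.24 mmol/L × 115.1 mg/mmol × 0.682 L = 175.84 mg
nicotinic acid: 8.34 mg/L × 0.682 L = 5.69 mg
riboflavin: 3.21 mg/L × 0.682 L = 2.19 mg

potassium nitrate 5.25 g; urea 1.29 g; L-proline 175.84 mg; nicotinic acid 5.69 mg; riboflavin 2.19 mg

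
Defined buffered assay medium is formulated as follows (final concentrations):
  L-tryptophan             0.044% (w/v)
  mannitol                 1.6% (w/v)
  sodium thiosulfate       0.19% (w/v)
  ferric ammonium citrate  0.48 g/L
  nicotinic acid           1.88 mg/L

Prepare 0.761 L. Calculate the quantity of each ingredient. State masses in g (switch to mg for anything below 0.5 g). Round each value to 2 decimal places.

L-tryptophan 334.84 mg; mannitol 12.18 g; sodium thiosulfate 1.45 g; ferric ammonium citrate 365.28 mg; nicotinic acid 1.43 mg

Working volume: 0.761 L.
L-tryptophan: 0.044% w/v = 0.44 g/L → 0.44 × 0.761 L = 0.33484 g = 334.84 mg
mannitol: 1.6 g per 100 mL × 761 mL ÷ 100 = 12.18 g
sodium thiosulfate: 0.19 g per 100 mL × 761 mL ÷ 100 = 1.45 g
ferric ammonium citrate: 0.48 g/L × 0.761 L = 0.36528 g = 365.28 mg
nicotinic acid: 1.88 mg/L × 0.761 L = 1.43 mg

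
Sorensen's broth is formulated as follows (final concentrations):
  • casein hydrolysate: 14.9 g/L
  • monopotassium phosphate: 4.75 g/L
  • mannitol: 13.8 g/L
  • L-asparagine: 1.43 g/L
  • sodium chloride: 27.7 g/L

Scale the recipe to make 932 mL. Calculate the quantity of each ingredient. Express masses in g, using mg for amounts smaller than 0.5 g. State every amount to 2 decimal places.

Working volume: 932 mL = 0.932 L.
casein hydrolysate: 14.9 g/L × 0.932 L = 13.89 g
monopotassium phosphate: 4.75 g/L × 0.932 L = 4.43 g
mannitol: 13.8 g/L × 0.932 L = 12.86 g
L-asparagine: 1.43 g/L × 0.932 L = 1.33 g
sodium chloride: 27.7 g/L × 0.932 L = 25.82 g

casein hydrolysate 13.89 g; monopotassium phosphate 4.43 g; mannitol 12.86 g; L-asparagine 1.33 g; sodium chloride 25.82 g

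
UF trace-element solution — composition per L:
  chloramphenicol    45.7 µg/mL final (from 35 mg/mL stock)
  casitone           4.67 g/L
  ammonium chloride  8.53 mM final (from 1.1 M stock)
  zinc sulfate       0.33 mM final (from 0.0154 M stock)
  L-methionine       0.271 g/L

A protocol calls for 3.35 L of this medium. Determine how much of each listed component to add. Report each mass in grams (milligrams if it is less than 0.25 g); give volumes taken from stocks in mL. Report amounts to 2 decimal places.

chloramphenicol 4.37 mL; casitone 15.64 g; ammonium chloride 25.98 mL; zinc sulfate 71.79 mL; L-methionine 0.91 g

Scale factor relative to 1 L: 3.35.
chloramphenicol: dilute stock: 45.7 µg/mL × 3350 mL ÷ 35000 µg/mL = 4.37 mL
casitone: 4.67 g/L × 3.35 L = 15.64 g
ammonium chloride: dilute stock: 8.53 mM × 3350 mL ÷ 1100 mM = 25.98 mL
zinc sulfate: C1V1 = C2V2 → 0.33 mM × 3350 mL ÷ 15.4 mM = 71.79 mL
L-methionine: 0.271 g/L × 3.35 L = 0.91 g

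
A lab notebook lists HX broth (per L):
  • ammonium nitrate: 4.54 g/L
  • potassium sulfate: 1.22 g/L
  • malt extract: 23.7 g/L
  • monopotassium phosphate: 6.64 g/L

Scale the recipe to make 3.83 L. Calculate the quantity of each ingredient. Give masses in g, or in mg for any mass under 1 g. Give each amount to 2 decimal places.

Working volume: 3.83 L.
ammonium nitrate: 4.54 g/L × 3.83 L = 17.39 g
potassium sulfate: 1.22 g/L × 3.83 L = 4.67 g
malt extract: 23.7 g/L × 3.83 L = 90.77 g
monopotassium phosphate: 6.64 g/L × 3.83 L = 25.43 g

ammonium nitrate 17.39 g; potassium sulfate 4.67 g; malt extract 90.77 g; monopotassium phosphate 25.43 g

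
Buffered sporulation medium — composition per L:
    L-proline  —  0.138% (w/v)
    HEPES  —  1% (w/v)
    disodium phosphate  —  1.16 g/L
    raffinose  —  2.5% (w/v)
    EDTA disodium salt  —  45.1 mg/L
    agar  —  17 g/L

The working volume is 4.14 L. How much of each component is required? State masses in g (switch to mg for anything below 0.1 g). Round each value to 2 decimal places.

L-proline 5.71 g; HEPES 41.40 g; disodium phosphate 4.80 g; raffinose 103.50 g; EDTA disodium salt 0.19 g; agar 70.38 g

Working volume: 4.14 L.
L-proline: 0.138% w/v = 1.38 g/L → 1.38 × 4.14 L = 5.71 g
HEPES: 1% w/v = 10 g/L → 10 × 4.14 L = 41.40 g
disodium phosphate: 1.16 g/L × 4.14 L = 4.80 g
raffinose: 2.5% w/v = 25 g/L → 25 × 4.14 L = 103.50 g
EDTA disodium salt: 45.1 mg/L × 4.14 L = 186.714 mg = 0.19 g
agar: 17 g/L × 4.14 L = 70.38 g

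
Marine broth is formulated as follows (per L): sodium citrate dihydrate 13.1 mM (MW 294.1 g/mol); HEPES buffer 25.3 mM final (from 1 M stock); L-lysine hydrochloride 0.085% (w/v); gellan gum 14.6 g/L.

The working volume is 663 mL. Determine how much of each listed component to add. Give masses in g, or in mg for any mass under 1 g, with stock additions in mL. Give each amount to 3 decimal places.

Scale factor relative to 1 L: 0.663.
sodium citrate dihydrate: 13.1 mmol/L × 294.1 g/mol × 0.663 L ÷ 1000 = 2.554 g
HEPES buffer: V = C2·V2/C1 = 25.3 mM × 663 mL ÷ 1000 mM = 16.774 mL
L-lysine hydrochloride: 0.085 g per 100 mL × 663 mL ÷ 100 = 0.56355 g = 563.550 mg
gellan gum: 14.6 g/L × 0.663 L = 9.680 g

sodium citrate dihydrate 2.554 g; HEPES buffer 16.774 mL; L-lysine hydrochloride 563.550 mg; gellan gum 9.680 g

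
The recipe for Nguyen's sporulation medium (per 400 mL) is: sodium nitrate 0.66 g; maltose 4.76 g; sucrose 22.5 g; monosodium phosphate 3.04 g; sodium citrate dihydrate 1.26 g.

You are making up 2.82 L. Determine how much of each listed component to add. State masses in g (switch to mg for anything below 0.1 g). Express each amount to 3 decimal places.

Scale factor = 2820 mL / 400 mL = 7.05.
sodium nitrate: 0.66 g × (2820 mL / 400 mL) = 4.653 g
maltose: 4.76 g × (2820 mL / 400 mL) = 33.558 g
sucrose: 22.5 g × (2820 mL / 400 mL) = 158.625 g
monosodium phosphate: 3.04 g × (2820 mL / 400 mL) = 21.432 g
sodium citrate dihydrate: 1.26 g × (2820 mL / 400 mL) = 8.883 g

sodium nitrate 4.653 g; maltose 33.558 g; sucrose 158.625 g; monosodium phosphate 21.432 g; sodium citrate dihydrate 8.883 g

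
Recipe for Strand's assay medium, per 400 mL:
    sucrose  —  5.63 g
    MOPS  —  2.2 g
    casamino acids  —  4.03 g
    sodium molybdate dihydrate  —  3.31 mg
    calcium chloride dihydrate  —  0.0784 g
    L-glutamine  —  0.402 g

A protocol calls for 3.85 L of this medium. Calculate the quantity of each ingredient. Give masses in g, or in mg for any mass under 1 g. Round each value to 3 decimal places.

Scale factor = 3850 mL / 400 mL = 9.625.
sucrose: 5.63 g × (3850 mL / 400 mL) = 54.189 g
MOPS: 2.2 g × (3850 mL / 400 mL) = 21.175 g
casamino acids: 4.03 g × (3850 mL / 400 mL) = 38.789 g
sodium molybdate dihydrate: 3.31 mg × (3850 mL / 400 mL) = 31.859 mg
calcium chloride dihydrate: 0.0784 g × (3850 mL / 400 mL) = 0.7546 g = 754.600 mg
L-glutamine: 0.402 g × (3850 mL / 400 mL) = 3.869 g

sucrose 54.189 g; MOPS 21.175 g; casamino acids 38.789 g; sodium molybdate dihydrate 31.859 mg; calcium chloride dihydrate 754.600 mg; L-glutamine 3.869 g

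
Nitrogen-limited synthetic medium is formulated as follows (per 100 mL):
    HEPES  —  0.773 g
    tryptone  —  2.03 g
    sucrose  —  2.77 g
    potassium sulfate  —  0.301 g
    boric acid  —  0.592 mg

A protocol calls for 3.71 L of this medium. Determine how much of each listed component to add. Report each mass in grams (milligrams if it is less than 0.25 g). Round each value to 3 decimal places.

HEPES 28.678 g; tryptone 75.313 g; sucrose 102.767 g; potassium sulfate 11.167 g; boric acid 21.963 mg

Ratio of target to recipe volume: 3710 / 100 = 37.1.
HEPES: 0.773 g × (3710 mL / 100 mL) = 28.678 g
tryptone: 2.03 g × (3710 mL / 100 mL) = 75.313 g
sucrose: 2.77 g × (3710 mL / 100 mL) = 102.767 g
potassium sulfate: 0.301 g × (3710 mL / 100 mL) = 11.167 g
boric acid: 0.592 mg × (3710 mL / 100 mL) = 21.963 mg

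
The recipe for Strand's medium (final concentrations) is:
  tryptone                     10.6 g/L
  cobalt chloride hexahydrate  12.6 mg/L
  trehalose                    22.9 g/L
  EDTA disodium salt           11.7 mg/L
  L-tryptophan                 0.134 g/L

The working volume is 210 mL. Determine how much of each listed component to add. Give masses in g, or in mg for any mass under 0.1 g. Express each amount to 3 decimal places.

tryptone 2.226 g; cobalt chloride hexahydrate 2.646 mg; trehalose 4.809 g; EDTA disodium salt 2.457 mg; L-tryptophan 28.140 mg

Working volume: 210 mL = 0.21 L.
tryptone: 10.6 g/L × 0.21 L = 2.226 g
cobalt chloride hexahydrate: 12.6 mg/L × 0.21 L = 2.646 mg
trehalose: 22.9 g/L × 0.21 L = 4.809 g
EDTA disodium salt: 11.7 mg/L × 0.21 L = 2.457 mg
L-tryptophan: 0.134 g/L × 0.21 L = 0.02814 g = 28.140 mg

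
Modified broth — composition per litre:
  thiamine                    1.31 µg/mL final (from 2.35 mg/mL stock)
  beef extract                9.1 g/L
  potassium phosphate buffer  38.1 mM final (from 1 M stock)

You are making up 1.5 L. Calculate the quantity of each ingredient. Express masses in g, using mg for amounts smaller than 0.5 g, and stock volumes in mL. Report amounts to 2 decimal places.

Working volume: 1.5 L.
thiamine: dilute stock: 1.31 µg/mL × 1500 mL ÷ 2350 µg/mL = 0.84 mL
beef extract: 9.1 g/L × 1.5 L = 13.65 g
potassium phosphate buffer: V = C2·V2/C1 = 38.1 mM × 1500 mL ÷ 1000 mM = 57.15 mL

thiamine 0.84 mL; beef extract 13.65 g; potassium phosphate buffer 57.15 mL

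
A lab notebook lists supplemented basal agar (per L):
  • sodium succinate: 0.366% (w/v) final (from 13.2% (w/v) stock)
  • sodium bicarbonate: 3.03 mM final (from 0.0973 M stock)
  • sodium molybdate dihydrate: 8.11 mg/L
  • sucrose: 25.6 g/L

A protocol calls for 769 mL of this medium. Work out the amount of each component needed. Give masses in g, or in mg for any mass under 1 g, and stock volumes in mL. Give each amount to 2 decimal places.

Target volume = 769 mL = 0.769 L.
sodium succinate: C1V1 = C2V2 → 0.366% ÷ 13.2% × 769 mL = 21.32 mL
sodium bicarbonate: V = C2·V2/C1 = 3.03 mM × 769 mL ÷ 97.3 mM = 23.95 mL
sodium molybdate dihydrate: 8.11 mg/L × 0.769 L = 6.24 mg
sucrose: 25.6 g/L × 0.769 L = 19.69 g

sodium succinate 21.32 mL; sodium bicarbonate 23.95 mL; sodium molybdate dihydrate 6.24 mg; sucrose 19.69 g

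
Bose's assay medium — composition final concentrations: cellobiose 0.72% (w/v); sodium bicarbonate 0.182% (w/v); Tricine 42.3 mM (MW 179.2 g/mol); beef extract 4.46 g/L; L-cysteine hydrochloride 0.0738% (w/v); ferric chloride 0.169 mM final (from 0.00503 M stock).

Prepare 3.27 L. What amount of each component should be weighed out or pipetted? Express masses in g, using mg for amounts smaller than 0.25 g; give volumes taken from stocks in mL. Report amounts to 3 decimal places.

Scale factor relative to 1 L: 3.27.
cellobiose: 0.72 g per 100 mL × 3270 mL ÷ 100 = 23.544 g
sodium bicarbonate: 0.182 g per 100 mL × 3270 mL ÷ 100 = 5.951 g
Tricine: 42.3 mmol/L × 179.2 g/mol × 3.27 L ÷ 1000 = 24.787 g
beef extract: 4.46 g/L × 3.27 L = 14.584 g
L-cysteine hydrochloride: 0.0738% w/v = 0.738 g/L → 0.738 × 3.27 L = 2.413 g
ferric chloride: C1V1 = C2V2 → 0.169 mM × 3270 mL ÷ 5.03 mM = 109.867 mL

cellobiose 23.544 g; sodium bicarbonate 5.951 g; Tricine 24.787 g; beef extract 14.584 g; L-cysteine hydrochloride 2.413 g; ferric chloride 109.867 mL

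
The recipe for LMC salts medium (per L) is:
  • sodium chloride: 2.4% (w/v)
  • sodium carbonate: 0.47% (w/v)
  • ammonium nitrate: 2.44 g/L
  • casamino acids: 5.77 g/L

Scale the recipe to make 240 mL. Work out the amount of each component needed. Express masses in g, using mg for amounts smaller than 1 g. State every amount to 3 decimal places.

sodium chloride 5.760 g; sodium carbonate 1.128 g; ammonium nitrate 585.600 mg; casamino acids 1.385 g

Scale factor relative to 1 L: 0.24.
sodium chloride: 2.4% w/v = 24 g/L → 24 × 0.24 L = 5.760 g
sodium carbonate: 0.47 g per 100 mL × 240 mL ÷ 100 = 1.128 g
ammonium nitrate: 2.44 g/L × 0.24 L = 0.5856 g = 585.600 mg
casamino acids: 5.77 g/L × 0.24 L = 1.385 g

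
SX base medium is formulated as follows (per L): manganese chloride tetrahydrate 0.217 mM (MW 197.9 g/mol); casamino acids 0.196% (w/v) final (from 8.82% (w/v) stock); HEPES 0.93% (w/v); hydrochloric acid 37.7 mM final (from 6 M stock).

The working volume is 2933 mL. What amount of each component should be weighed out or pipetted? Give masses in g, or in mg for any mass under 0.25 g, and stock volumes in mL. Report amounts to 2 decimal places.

manganese chloride tetrahydrate 125.96 mg; casamino acids 65.18 mL; HEPES 27.28 g; hydrochloric acid 18.43 mL

Working volume: 2933 mL = 2.933 L.
manganese chloride tetrahydrate: 0.217 mmol/L × 197.9 mg/mmol × 2.933 L = 125.96 mg
casamino acids: V = C2·V2/C1 = 0.196% ÷ 8.82% × 2933 mL = 65.18 mL
HEPES: 0.93% w/v = 9.3 g/L → 9.3 × 2.933 L = 27.28 g
hydrochloric acid: V = C2·V2/C1 = 37.7 mM × 2933 mL ÷ 6000 mM = 18.43 mL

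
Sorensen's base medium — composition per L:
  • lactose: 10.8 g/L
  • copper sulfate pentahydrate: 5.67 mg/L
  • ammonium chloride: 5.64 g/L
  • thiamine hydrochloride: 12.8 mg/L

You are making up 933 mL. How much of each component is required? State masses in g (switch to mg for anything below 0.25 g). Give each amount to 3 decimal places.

Working volume: 933 mL = 0.933 L.
lactose: 10.8 g/L × 0.933 L = 10.076 g
copper sulfate pentahydrate: 5.67 mg/L × 0.933 L = 5.290 mg
ammonium chloride: 5.64 g/L × 0.933 L = 5.262 g
thiamine hydrochloride: 12.8 mg/L × 0.933 L = 11.942 mg

lactose 10.076 g; copper sulfate pentahydrate 5.290 mg; ammonium chloride 5.262 g; thiamine hydrochloride 11.942 mg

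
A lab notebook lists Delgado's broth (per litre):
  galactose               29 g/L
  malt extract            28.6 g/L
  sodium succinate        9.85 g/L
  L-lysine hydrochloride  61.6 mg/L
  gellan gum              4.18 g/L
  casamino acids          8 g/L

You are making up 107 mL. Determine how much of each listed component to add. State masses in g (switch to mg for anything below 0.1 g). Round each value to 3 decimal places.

galactose 3.103 g; malt extract 3.060 g; sodium succinate 1.054 g; L-lysine hydrochloride 6.591 mg; gellan gum 0.447 g; casamino acids 0.856 g

Working volume: 107 mL = 0.107 L.
galactose: 29 g/L × 0.107 L = 3.103 g
malt extract: 28.6 g/L × 0.107 L = 3.060 g
sodium succinate: 9.85 g/L × 0.107 L = 1.054 g
L-lysine hydrochloride: 61.6 mg/L × 0.107 L = 6.591 mg
gellan gum: 4.18 g/L × 0.107 L = 0.447 g
casamino acids: 8 g/L × 0.107 L = 0.856 g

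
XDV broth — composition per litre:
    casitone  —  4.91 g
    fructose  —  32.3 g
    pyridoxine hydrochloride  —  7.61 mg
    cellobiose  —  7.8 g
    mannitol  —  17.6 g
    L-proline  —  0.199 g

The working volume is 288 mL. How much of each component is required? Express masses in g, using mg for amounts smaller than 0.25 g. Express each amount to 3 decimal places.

Scale factor = 288 mL / 1000 mL = 0.288.
casitone: 4.91 g × (288 mL / 1000 mL) = 1.414 g
fructose: 32.3 g × (288 mL / 1000 mL) = 9.302 g
pyridoxine hydrochloride: 7.61 mg × (288 mL / 1000 mL) = 2.192 mg
cellobiose: 7.8 g × (288 mL / 1000 mL) = 2.246 g
mannitol: 17.6 g × (288 mL / 1000 mL) = 5.069 g
L-proline: 0.199 g × (288 mL / 1000 mL) = 0.057312 g = 57.312 mg

casitone 1.414 g; fructose 9.302 g; pyridoxine hydrochloride 2.192 mg; cellobiose 2.246 g; mannitol 5.069 g; L-proline 57.312 mg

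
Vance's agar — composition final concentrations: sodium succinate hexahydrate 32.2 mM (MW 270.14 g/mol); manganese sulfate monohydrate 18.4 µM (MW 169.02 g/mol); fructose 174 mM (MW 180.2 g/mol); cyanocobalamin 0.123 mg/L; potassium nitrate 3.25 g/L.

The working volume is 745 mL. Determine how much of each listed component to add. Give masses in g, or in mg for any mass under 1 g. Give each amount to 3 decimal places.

Target volume = 745 mL = 0.745 L.
sodium succinate hexahydrate: 32.2 mmol/L × 270.14 g/mol × 0.745 L ÷ 1000 = 6.480 g
manganese sulfate monohydrate: 18.4 µmol/L × 169.02 g/mol × 0.745 L ÷ 1000 = 2.317 mg
fructose: 174 mmol/L × 180.2 g/mol × 0.745 L ÷ 1000 = 23.359 g
cyanocobalamin: 0.123 mg/L × 0.745 L = 0.092 mg
potassium nitrate: 3.25 g/L × 0.745 L = 2.421 g

sodium succinate hexahydrate 6.480 g; manganese sulfate monohydrate 2.317 mg; fructose 23.359 g; cyanocobalamin 0.092 mg; potassium nitrate 2.421 g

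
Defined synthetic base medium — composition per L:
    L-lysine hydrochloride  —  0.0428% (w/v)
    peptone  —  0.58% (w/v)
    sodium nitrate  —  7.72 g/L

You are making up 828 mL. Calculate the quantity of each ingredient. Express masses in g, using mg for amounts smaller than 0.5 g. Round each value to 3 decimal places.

Target volume = 828 mL = 0.828 L.
L-lysine hydrochloride: 0.0428% w/v = 0.428 g/L → 0.428 × 0.828 L = 0.354384 g = 354.384 mg
peptone: 0.58 g per 100 mL × 828 mL ÷ 100 = 4.802 g
sodium nitrate: 7.72 g/L × 0.828 L = 6.392 g

L-lysine hydrochloride 354.384 mg; peptone 4.802 g; sodium nitrate 6.392 g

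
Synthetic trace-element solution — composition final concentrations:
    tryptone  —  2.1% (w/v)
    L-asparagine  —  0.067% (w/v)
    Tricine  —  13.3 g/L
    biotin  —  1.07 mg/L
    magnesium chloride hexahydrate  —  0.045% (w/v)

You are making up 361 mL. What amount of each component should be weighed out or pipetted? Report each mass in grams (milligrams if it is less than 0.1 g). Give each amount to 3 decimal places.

tryptone 7.581 g; L-asparagine 0.242 g; Tricine 4.801 g; biotin 0.386 mg; magnesium chloride hexahydrate 0.162 g

Scale factor relative to 1 L: 0.361.
tryptone: 2.1 g per 100 mL × 361 mL ÷ 100 = 7.581 g
L-asparagine: 0.067 g per 100 mL × 361 mL ÷ 100 = 0.242 g
Tricine: 13.3 g/L × 0.361 L = 4.801 g
biotin: 1.07 mg/L × 0.361 L = 0.386 mg
magnesium chloride hexahydrate: 0.045 g per 100 mL × 361 mL ÷ 100 = 0.162 g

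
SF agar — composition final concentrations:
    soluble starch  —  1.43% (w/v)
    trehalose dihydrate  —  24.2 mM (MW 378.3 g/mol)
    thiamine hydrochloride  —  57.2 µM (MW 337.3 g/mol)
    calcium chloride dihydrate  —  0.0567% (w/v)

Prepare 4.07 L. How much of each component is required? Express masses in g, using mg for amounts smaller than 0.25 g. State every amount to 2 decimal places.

soluble starch 58.20 g; trehalose dihydrate 37.26 g; thiamine hydrochloride 78.52 mg; calcium chloride dihydrate 2.31 g

Working volume: 4.07 L.
soluble starch: 1.43% w/v = 14.3 g/L → 14.3 × 4.07 L = 58.20 g
trehalose dihydrate: 24.2 mmol/L × 378.3 g/mol × 4.07 L ÷ 1000 = 37.26 g
thiamine hydrochloride: 57.2 µmol/L × 337.3 g/mol × 4.07 L ÷ 1000 = 78.52 mg
calcium chloride dihydrate: 0.0567% w/v = 0.567 g/L → 0.567 × 4.07 L = 2.31 g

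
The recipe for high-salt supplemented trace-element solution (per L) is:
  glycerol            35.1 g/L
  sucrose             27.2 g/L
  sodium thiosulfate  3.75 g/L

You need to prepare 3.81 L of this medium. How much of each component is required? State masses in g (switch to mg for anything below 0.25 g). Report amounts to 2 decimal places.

glycerol 133.73 g; sucrose 103.63 g; sodium thiosulfate 14.29 g

Working volume: 3.81 L.
glycerol: 35.1 g/L × 3.81 L = 133.73 g
sucrose: 27.2 g/L × 3.81 L = 103.63 g
sodium thiosulfate: 3.75 g/L × 3.81 L = 14.29 g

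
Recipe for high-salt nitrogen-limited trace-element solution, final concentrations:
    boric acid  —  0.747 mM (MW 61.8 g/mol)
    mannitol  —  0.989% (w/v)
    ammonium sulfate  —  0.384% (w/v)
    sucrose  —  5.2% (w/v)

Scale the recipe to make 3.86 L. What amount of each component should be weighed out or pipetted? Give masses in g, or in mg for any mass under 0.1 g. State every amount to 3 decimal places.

boric acid 0.178 g; mannitol 38.175 g; ammonium sulfate 14.822 g; sucrose 200.720 g

Working volume: 3.86 L.
boric acid: 0.747 mmol/L × 61.8 g/mol × 3.86 L ÷ 1000 = 0.178 g
mannitol: 0.989 g per 100 mL × 3860 mL ÷ 100 = 38.175 g
ammonium sulfate: 0.384 g per 100 mL × 3860 mL ÷ 100 = 14.822 g
sucrose: 5.2 g per 100 mL × 3860 mL ÷ 100 = 200.720 g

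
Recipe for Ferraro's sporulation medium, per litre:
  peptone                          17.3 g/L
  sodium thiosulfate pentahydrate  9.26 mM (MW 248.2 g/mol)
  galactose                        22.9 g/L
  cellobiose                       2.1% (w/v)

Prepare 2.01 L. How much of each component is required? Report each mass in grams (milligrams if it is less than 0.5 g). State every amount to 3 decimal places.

Working volume: 2.01 L.
peptone: 17.3 g/L × 2.01 L = 34.773 g
sodium thiosulfate pentahydrate: 9.26 mmol/L × 248.2 g/mol × 2.01 L ÷ 1000 = 4.620 g
galactose: 22.9 g/L × 2.01 L = 46.029 g
cellobiose: 2.1% w/v = 21 g/L → 21 × 2.01 L = 42.210 g

peptone 34.773 g; sodium thiosulfate pentahydrate 4.620 g; galactose 46.029 g; cellobiose 42.210 g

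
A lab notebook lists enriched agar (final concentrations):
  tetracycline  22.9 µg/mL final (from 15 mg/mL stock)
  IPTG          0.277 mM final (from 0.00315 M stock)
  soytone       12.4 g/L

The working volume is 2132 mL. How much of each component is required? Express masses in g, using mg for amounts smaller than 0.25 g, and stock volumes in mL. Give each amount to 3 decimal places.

tetracycline 3.255 mL; IPTG 187.481 mL; soytone 26.437 g

Working volume: 2132 mL = 2.132 L.
tetracycline: V = C2·V2/C1 = 22.9 µg/mL × 2132 mL ÷ 15000 µg/mL = 3.255 mL
IPTG: C1V1 = C2V2 → 0.277 mM × 2132 mL ÷ 3.15 mM = 187.481 mL
soytone: 12.4 g/L × 2.132 L = 26.437 g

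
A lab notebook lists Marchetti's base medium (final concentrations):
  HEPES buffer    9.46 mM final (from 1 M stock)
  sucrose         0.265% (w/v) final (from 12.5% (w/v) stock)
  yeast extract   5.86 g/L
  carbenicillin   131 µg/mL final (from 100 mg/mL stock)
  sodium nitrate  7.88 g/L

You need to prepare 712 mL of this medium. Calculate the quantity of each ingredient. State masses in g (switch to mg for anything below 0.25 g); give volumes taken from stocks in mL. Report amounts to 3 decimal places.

HEPES buffer 6.736 mL; sucrose 15.094 mL; yeast extract 4.172 g; carbenicillin 0.933 mL; sodium nitrate 5.611 g

Scale factor relative to 1 L: 0.712.
HEPES buffer: C1V1 = C2V2 → 9.46 mM × 712 mL ÷ 1000 mM = 6.736 mL
sucrose: V = C2·V2/C1 = 0.265% ÷ 12.5% × 712 mL = 15.094 mL
yeast extract: 5.86 g/L × 0.712 L = 4.172 g
carbenicillin: V = C2·V2/C1 = 131 µg/mL × 712 mL ÷ 100000 µg/mL = 0.933 mL
sodium nitrate: 7.88 g/L × 0.712 L = 5.611 g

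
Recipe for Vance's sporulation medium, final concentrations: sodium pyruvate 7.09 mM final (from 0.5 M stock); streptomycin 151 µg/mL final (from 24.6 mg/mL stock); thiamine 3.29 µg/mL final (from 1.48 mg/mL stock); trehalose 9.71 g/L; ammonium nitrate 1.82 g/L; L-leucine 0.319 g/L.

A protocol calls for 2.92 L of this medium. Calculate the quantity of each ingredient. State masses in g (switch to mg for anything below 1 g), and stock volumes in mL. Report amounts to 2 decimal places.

sodium pyruvate 41.41 mL; streptomycin 17.92 mL; thiamine 6.49 mL; trehalose 28.35 g; ammonium nitrate 5.31 g; L-leucine 931.48 mg

Working volume: 2.92 L.
sodium pyruvate: dilute stock: 7.09 mM × 2920 mL ÷ 500 mM = 41.41 mL
streptomycin: dilute stock: 151 µg/mL × 2920 mL ÷ 24600 µg/mL = 17.92 mL
thiamine: C1V1 = C2V2 → 3.29 µg/mL × 2920 mL ÷ 1480 µg/mL = 6.49 mL
trehalose: 9.71 g/L × 2.92 L = 28.35 g
ammonium nitrate: 1.82 g/L × 2.92 L = 5.31 g
L-leucine: 0.319 g/L × 2.92 L = 0.93148 g = 931.48 mg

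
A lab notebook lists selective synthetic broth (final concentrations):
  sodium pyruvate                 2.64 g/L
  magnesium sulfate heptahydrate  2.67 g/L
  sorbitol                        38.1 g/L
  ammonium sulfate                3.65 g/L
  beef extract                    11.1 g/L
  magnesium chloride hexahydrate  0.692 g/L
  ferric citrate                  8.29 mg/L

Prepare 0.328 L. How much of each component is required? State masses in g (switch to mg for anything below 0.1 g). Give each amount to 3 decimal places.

sodium pyruvate 0.866 g; magnesium sulfate heptahydrate 0.876 g; sorbitol 12.497 g; ammonium sulfate 1.197 g; beef extract 3.641 g; magnesium chloride hexahydrate 0.227 g; ferric citrate 2.719 mg

Working volume: 0.328 L.
sodium pyruvate: 2.64 g/L × 0.328 L = 0.866 g
magnesium sulfate heptahydrate: 2.67 g/L × 0.328 L = 0.876 g
sorbitol: 38.1 g/L × 0.328 L = 12.497 g
ammonium sulfate: 3.65 g/L × 0.328 L = 1.197 g
beef extract: 11.1 g/L × 0.328 L = 3.641 g
magnesium chloride hexahydrate: 0.692 g/L × 0.328 L = 0.227 g
ferric citrate: 8.29 mg/L × 0.328 L = 2.719 mg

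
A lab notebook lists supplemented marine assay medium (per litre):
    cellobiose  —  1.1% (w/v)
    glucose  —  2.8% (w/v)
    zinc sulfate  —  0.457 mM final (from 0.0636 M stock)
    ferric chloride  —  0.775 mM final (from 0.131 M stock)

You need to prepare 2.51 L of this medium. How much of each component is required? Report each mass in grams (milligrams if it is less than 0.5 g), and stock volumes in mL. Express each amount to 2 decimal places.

Scale factor relative to 1 L: 2.51.
cellobiose: 1.1 g per 100 mL × 2510 mL ÷ 100 = 27.61 g
glucose: 2.8 g per 100 mL × 2510 mL ÷ 100 = 70.28 g
zinc sulfate: dilute stock: 0.457 mM × 2510 mL ÷ 63.6 mM = 18.04 mL
ferric chloride: C1V1 = C2V2 → 0.775 mM × 2510 mL ÷ 131 mM = 14.85 mL

cellobiose 27.61 g; glucose 70.28 g; zinc sulfate 18.04 mL; ferric chloride 14.85 mL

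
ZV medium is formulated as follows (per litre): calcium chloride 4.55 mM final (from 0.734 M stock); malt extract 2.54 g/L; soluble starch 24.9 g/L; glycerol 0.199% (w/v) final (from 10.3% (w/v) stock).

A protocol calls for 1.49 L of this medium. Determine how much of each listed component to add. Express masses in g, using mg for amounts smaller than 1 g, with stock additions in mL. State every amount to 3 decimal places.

Scale factor relative to 1 L: 1.49.
calcium chloride: C1V1 = C2V2 → 4.55 mM × 1490 mL ÷ 734 mM = 9.236 mL
malt extract: 2.54 g/L × 1.49 L = 3.785 g
soluble starch: 24.9 g/L × 1.49 L = 37.101 g
glycerol: C1V1 = C2V2 → 0.199% ÷ 10.3% × 1490 mL = 28.787 mL

calcium chloride 9.236 mL; malt extract 3.785 g; soluble starch 37.101 g; glycerol 28.787 mL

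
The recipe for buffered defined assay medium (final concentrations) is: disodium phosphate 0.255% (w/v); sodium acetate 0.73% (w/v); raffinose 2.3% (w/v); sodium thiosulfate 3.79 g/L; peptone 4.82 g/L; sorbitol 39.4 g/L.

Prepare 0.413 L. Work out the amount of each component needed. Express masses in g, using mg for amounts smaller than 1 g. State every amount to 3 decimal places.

Scale factor relative to 1 L: 0.413.
disodium phosphate: 0.255 g per 100 mL × 413 mL ÷ 100 = 1.053 g
sodium acetate: 0.73 g per 100 mL × 413 mL ÷ 100 = 3.015 g
raffinose: 2.3 g per 100 mL × 413 mL ÷ 100 = 9.499 g
sodium thiosulfate: 3.79 g/L × 0.413 L = 1.565 g
peptone: 4.82 g/L × 0.413 L = 1.991 g
sorbitol: 39.4 g/L × 0.413 L = 16.272 g

disodium phosphate 1.053 g; sodium acetate 3.015 g; raffinose 9.499 g; sodium thiosulfate 1.565 g; peptone 1.991 g; sorbitol 16.272 g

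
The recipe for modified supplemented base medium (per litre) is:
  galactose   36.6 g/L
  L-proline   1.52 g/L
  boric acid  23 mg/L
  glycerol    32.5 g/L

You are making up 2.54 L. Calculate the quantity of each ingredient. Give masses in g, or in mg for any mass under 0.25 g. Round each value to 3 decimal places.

Working volume: 2.54 L.
galactose: 36.6 g/L × 2.54 L = 92.964 g
L-proline: 1.52 g/L × 2.54 L = 3.861 g
boric acid: 23 mg/L × 2.54 L = 58.420 mg
glycerol: 32.5 g/L × 2.54 L = 82.550 g

galactose 92.964 g; L-proline 3.861 g; boric acid 58.420 mg; glycerol 82.550 g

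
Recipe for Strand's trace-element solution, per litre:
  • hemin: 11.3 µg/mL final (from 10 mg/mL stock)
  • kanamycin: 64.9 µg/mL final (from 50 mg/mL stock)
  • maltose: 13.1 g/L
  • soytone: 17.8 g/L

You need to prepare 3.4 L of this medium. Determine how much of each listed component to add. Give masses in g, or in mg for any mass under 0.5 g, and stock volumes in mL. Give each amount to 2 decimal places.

hemin 3.84 mL; kanamycin 4.41 mL; maltose 44.54 g; soytone 60.52 g

Working volume: 3.4 L.
hemin: dilute stock: 11.3 µg/mL × 3400 mL ÷ 10000 µg/mL = 3.84 mL
kanamycin: V = C2·V2/C1 = 64.9 µg/mL × 3400 mL ÷ 50000 µg/mL = 4.41 mL
maltose: 13.1 g/L × 3.4 L = 44.54 g
soytone: 17.8 g/L × 3.4 L = 60.52 g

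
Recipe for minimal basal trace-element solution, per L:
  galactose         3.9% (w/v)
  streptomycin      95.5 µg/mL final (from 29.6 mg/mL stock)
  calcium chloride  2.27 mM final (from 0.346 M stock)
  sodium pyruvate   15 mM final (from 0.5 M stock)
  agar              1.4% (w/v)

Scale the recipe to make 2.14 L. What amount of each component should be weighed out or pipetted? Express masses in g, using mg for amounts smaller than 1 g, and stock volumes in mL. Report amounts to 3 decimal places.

galactose 83.460 g; streptomycin 6.904 mL; calcium chloride 14.040 mL; sodium pyruvate 64.200 mL; agar 29.960 g

Scale factor relative to 1 L: 2.14.
galactose: 3.9% w/v = 39 g/L → 39 × 2.14 L = 83.460 g
streptomycin: C1V1 = C2V2 → 95.5 µg/mL × 2140 mL ÷ 29600 µg/mL = 6.904 mL
calcium chloride: C1V1 = C2V2 → 2.27 mM × 2140 mL ÷ 346 mM = 14.040 mL
sodium pyruvate: dilute stock: 15 mM × 2140 mL ÷ 500 mM = 64.200 mL
agar: 1.4% w/v = 14 g/L → 14 × 2.14 L = 29.960 g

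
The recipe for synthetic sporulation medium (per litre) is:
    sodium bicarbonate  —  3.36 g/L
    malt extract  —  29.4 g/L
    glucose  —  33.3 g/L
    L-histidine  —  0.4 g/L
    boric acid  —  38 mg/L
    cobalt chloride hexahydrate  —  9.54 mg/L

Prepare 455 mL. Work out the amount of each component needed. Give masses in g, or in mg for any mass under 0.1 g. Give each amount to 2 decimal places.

sodium bicarbonate 1.53 g; malt extract 13.38 g; glucose 15.15 g; L-histidine 0.18 g; boric acid 17.29 mg; cobalt chloride hexahydrate 4.34 mg

Target volume = 455 mL = 0.455 L.
sodium bicarbonate: 3.36 g/L × 0.455 L = 1.53 g
malt extract: 29.4 g/L × 0.455 L = 13.38 g
glucose: 33.3 g/L × 0.455 L = 15.15 g
L-histidine: 0.4 g/L × 0.455 L = 0.18 g
boric acid: 38 mg/L × 0.455 L = 17.29 mg
cobalt chloride hexahydrate: 9.54 mg/L × 0.455 L = 4.34 mg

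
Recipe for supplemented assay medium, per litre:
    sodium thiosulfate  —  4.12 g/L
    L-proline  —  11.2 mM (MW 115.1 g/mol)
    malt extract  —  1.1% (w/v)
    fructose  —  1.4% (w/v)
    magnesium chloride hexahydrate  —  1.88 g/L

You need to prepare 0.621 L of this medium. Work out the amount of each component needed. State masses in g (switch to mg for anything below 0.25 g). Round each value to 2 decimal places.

sodium thiosulfate 2.56 g; L-proline 0.80 g; malt extract 6.83 g; fructose 8.69 g; magnesium chloride hexahydrate 1.17 g

Working volume: 0.621 L.
sodium thiosulfate: 4.12 g/L × 0.621 L = 2.56 g
L-proline: 11.2 mmol/L × 115.1 g/mol × 0.621 L ÷ 1000 = 0.80 g
malt extract: 1.1 g per 100 mL × 621 mL ÷ 100 = 6.83 g
fructose: 1.4 g per 100 mL × 621 mL ÷ 100 = 8.69 g
magnesium chloride hexahydrate: 1.88 g/L × 0.621 L = 1.17 g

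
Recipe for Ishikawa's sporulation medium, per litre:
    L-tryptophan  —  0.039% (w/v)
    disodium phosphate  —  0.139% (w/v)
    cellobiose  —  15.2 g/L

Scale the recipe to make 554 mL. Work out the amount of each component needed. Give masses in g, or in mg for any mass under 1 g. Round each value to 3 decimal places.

Target volume = 554 mL = 0.554 L.
L-tryptophan: 0.039% w/v = 0.39 g/L → 0.39 × 0.554 L = 0.21606 g = 216.060 mg
disodium phosphate: 0.139 g per 100 mL × 554 mL ÷ 100 = 0.77006 g = 770.060 mg
cellobiose: 15.2 g/L × 0.554 L = 8.421 g

L-tryptophan 216.060 mg; disodium phosphate 770.060 mg; cellobiose 8.421 g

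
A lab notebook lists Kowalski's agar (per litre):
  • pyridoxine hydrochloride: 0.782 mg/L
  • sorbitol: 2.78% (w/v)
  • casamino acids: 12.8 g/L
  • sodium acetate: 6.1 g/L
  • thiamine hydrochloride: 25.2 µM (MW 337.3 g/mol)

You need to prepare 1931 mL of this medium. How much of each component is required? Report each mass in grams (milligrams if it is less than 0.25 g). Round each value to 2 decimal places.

pyridoxine hydrochloride 1.51 mg; sorbitol 53.68 g; casamino acids 24.72 g; sodium acetate 11.78 g; thiamine hydrochloride 16.41 mg

Scale factor relative to 1 L: 1.931.
pyridoxine hydrochloride: 0.782 mg/L × 1.931 L = 1.51 mg
sorbitol: 2.78% w/v = 27.8 g/L → 27.8 × 1.931 L = 53.68 g
casamino acids: 12.8 g/L × 1.931 L = 24.72 g
sodium acetate: 6.1 g/L × 1.931 L = 11.78 g
thiamine hydrochloride: 25.2 µmol/L × 337.3 g/mol × 1.931 L ÷ 1000 = 16.41 mg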